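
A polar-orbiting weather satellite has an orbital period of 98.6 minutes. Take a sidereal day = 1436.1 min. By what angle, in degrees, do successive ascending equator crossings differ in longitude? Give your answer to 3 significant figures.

T = 98.6 min = 5916.0 s.
During one orbit Earth rotates (5916.0 / 86166) × 360° = 24.72°.

24.7°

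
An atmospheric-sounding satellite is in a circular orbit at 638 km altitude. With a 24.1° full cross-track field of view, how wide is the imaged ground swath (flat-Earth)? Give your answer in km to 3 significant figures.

Half-angle = 24.1°/2 = 12.05°.
Swath width ≈ 2h·tan(θ/2) = 2 × 638 × tan(12.05°) = 272.4 km.

272 km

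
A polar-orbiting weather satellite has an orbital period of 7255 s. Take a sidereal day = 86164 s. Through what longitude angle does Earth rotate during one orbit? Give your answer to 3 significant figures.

During one orbit Earth rotates (7255.0 / 86164) × 360° = 30.31°.

30.3°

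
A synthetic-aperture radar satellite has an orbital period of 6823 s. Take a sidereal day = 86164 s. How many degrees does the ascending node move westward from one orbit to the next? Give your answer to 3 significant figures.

During one orbit Earth rotates (6823.0 / 86164) × 360° = 28.51°.

28.5°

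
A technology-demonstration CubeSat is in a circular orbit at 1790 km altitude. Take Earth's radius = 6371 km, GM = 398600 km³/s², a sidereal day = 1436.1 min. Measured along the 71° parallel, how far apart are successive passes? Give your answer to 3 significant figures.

1110 km

Semi-major axis a = 6371 + 1790 = 8161 km. Period T = 2π√(a³/μ) = 2π√(8161³/398600) = 7337.1 s = 122.29 min.
Node shift per orbit = (7337.1/86166) × 360° = 30.65°.
Equatorial spacing = 30.65 × 111.2 km/° = 3409 km.
At 71° latitude, spacing = 3409 × cos(71°) = 1110 km.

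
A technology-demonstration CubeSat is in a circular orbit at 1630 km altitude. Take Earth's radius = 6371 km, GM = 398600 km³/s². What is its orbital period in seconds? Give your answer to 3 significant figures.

7120 seconds

Semi-major axis a = 6371 + 1630 = 8001 km. Period T = 2π√(a³/μ) = 2π√(8001³/398600) = 7122.4 s = 118.71 min.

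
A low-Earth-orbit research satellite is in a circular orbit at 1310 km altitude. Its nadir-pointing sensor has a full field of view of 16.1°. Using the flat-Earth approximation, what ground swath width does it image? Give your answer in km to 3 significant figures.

371 km

Half-angle = 16.1°/2 = 8.05°.
Swath width ≈ 2h·tan(θ/2) = 2 × 1310 × tan(8.05°) = 370.5 km.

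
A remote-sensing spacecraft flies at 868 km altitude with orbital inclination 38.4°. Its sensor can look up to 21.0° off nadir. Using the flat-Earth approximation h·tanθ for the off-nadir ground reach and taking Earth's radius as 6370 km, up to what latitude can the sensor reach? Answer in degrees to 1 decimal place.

For a prograde orbit the ground track reaches latitude ±i = ±38.4°.
Sensor half-swath on the ground ≈ 868·tan(21.0°) = 333 km = 3.00° of latitude.
Maximum observable latitude ≈ 38.4 + 3.00 = 41.4°.

41.4°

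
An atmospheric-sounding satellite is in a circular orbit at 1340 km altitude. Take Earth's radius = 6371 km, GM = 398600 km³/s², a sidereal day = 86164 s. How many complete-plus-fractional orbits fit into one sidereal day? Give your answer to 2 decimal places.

Semi-major axis a = 6371 + 1340 = 7711 km. Period T = 2π√(a³/μ) = 2π√(7711³/398600) = 6738.7 s = 112.31 min.
Orbits per sidereal day = 86164 / 6738.7 = 12.786.

12.79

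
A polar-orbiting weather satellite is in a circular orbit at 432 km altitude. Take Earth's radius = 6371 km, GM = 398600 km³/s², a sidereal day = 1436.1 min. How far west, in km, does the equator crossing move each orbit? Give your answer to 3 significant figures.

Semi-major axis a = 6371 + 432 = 6803 km. Period T = 2π√(a³/μ) = 2π√(6803³/398600) = 5584.2 s = 93.07 min.
During one orbit Earth rotates (5584.2 / 86166) × 360° = 23.33°.
At the equator that is 23.33° × (2π·6371/360) km/° = 23.33 × 111.2 = 2594 km.

2590 km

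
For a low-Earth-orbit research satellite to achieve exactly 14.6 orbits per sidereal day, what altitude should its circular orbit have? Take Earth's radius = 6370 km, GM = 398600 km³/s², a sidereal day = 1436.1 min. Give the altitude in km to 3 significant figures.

Required period T = 86166 / 14.6 = 5901.8 s.
From T = 2π√(a³/μ): a = (μ T²/4π²)^(1/3) = (398600 × 5901.8² / 4π²)^(1/3) = 7059 km.
Altitude h = a − R = 7059 − 6370 = 689 km.

689 km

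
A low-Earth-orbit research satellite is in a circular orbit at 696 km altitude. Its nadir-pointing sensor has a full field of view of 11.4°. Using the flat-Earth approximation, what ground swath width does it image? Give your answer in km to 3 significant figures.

Half-angle = 11.4°/2 = 5.7°.
Swath width ≈ 2h·tan(θ/2) = 2 × 696 × tan(5.7°) = 138.9 km.

139 km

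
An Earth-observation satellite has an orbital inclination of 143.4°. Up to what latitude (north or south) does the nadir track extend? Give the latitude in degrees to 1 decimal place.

Retrograde orbit: the ground track reaches ±(180° − i) = ±(180 − 143.4) = ±36.6°.

36.6°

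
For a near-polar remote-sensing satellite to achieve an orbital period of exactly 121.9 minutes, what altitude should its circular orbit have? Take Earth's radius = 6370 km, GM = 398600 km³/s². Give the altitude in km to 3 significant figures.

1770 km

T = 121.9 min = 7314.0 s.
From T = 2π√(a³/μ): a = (μ T²/4π²)^(1/3) = (398600 × 7314.0² / 4π²)^(1/3) = 8144 km.
Altitude h = a − R = 8144 − 6370 = 1774 km.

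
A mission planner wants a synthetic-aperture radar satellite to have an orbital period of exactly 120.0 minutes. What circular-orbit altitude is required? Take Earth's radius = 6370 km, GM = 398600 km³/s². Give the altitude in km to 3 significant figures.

1690 km

T = 120.0 min = 7200.0 s.
From T = 2π√(a³/μ): a = (μ T²/4π²)^(1/3) = (398600 × 7200.0² / 4π²)^(1/3) = 8059 km.
Altitude h = a − R = 8059 − 6370 = 1689 km.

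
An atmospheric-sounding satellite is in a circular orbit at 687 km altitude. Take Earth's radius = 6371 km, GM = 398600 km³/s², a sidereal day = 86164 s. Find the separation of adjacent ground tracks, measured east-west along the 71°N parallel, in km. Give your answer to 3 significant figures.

893 km

Semi-major axis a = 6371 + 687 = 7058 km. Period T = 2π√(a³/μ) = 2π√(7058³/398600) = 5901.1 s = 98.35 min.
Node shift per orbit = (5901.1/86164) × 360° = 24.66°.
Equatorial spacing = 24.66 × 111.2 km/° = 2742 km.
At 71° latitude, spacing = 2742 × cos(71°) = 893 km.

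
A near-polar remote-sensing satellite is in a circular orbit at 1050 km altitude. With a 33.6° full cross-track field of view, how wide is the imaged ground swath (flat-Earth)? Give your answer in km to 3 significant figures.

Half-angle = 33.6°/2 = 16.8°.
Swath width ≈ 2h·tan(θ/2) = 2 × 1050 × tan(16.8°) = 634.0 km.

634 km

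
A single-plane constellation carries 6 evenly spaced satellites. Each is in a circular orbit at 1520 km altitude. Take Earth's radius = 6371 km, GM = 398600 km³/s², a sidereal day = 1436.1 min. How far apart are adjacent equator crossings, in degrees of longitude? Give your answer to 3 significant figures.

4.86°

Semi-major axis a = 6371 + 1520 = 7891 km. Period T = 2π√(a³/μ) = 2π√(7891³/398600) = 6976.0 s = 116.27 min.
Single-satellite node shift = (6976.0/86166) × 360° = 29.15°.
With 6 satellites evenly phased, successive equator crossings are 29.15/6 = 4.858° apart.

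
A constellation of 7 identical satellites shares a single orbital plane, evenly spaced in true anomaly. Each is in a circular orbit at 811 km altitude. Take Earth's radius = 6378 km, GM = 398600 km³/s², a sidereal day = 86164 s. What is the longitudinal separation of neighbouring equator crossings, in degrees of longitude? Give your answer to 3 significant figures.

Semi-major axis a = 6378 + 811 = 7189 km. Period T = 2π√(a³/μ) = 2π√(7189³/398600) = 6066.2 s = 101.10 min.
Single-satellite node shift = (6066.2/86164) × 360° = 25.34°.
With 7 satellites evenly phased, successive equator crossings are 25.34/7 = 3.621° apart.

3.62°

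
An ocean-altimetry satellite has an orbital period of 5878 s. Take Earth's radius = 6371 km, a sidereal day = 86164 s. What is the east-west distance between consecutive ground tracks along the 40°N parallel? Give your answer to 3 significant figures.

Node shift per orbit = (5878.0/86164) × 360° = 24.56°.
Equatorial spacing = 24.56 × 111.2 km/° = 2731 km.
At 40° latitude, spacing = 2731 × cos(40°) = 2092 km.

2090 km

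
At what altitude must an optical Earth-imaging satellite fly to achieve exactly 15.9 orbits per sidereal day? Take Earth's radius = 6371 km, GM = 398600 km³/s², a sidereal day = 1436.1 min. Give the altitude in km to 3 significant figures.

297 km

Required period T = 86166 / 15.9 = 5419.2 s.
From T = 2π√(a³/μ): a = (μ T²/4π²)^(1/3) = (398600 × 5419.2² / 4π²)^(1/3) = 6668 km.
Altitude h = a − R = 6668 − 6371 = 297 km.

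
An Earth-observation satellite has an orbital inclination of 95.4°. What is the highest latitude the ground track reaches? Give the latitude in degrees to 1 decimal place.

84.6°

Retrograde orbit: the ground track reaches ±(180° − i) = ±(180 − 95.4) = ±84.6°.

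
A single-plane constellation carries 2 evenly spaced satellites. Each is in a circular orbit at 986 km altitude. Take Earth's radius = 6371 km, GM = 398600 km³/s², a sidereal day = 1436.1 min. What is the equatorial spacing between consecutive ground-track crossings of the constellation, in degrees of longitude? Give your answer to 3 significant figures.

Semi-major axis a = 6371 + 986 = 7357 km. Period T = 2π√(a³/μ) = 2π√(7357³/398600) = 6280.0 s = 104.67 min.
Single-satellite node shift = (6280.0/86166) × 360° = 26.24°.
With 2 satellites evenly phased, successive equator crossings are 26.24/2 = 13.119° apart.

13.1°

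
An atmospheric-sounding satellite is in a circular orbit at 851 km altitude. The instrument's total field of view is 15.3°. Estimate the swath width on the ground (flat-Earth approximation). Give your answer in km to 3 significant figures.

229 km

Half-angle = 15.3°/2 = 7.65°.
Swath width ≈ 2h·tan(θ/2) = 2 × 851 × tan(7.65°) = 228.6 km.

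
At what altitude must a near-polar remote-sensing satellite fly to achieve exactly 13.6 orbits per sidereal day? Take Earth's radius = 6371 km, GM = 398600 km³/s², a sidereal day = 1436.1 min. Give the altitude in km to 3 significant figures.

1030 km

Required period T = 86166 / 13.6 = 6335.7 s.
From T = 2π√(a³/μ): a = (μ T²/4π²)^(1/3) = (398600 × 6335.7² / 4π²)^(1/3) = 7400 km.
Altitude h = a − R = 7400 − 6371 = 1029 km.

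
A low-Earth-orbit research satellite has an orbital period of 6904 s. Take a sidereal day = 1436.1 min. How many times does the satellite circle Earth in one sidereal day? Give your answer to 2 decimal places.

Orbits per sidereal day = 86166 / 6904.0 = 12.481.

12.48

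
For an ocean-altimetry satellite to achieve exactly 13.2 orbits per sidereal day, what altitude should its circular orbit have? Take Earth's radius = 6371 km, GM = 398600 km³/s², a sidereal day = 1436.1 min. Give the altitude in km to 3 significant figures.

Required period T = 86166 / 13.2 = 6527.7 s.
From T = 2π√(a³/μ): a = (μ T²/4π²)^(1/3) = (398600 × 6527.7² / 4π²)^(1/3) = 7549 km.
Altitude h = a − R = 7549 − 6371 = 1178 km.

1180 km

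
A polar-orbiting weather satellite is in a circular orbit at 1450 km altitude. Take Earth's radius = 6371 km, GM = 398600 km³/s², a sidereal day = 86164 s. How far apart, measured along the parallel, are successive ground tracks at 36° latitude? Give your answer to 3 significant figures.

2590 km

Semi-major axis a = 6371 + 1450 = 7821 km. Period T = 2π√(a³/μ) = 2π√(7821³/398600) = 6883.4 s = 114.72 min.
Node shift per orbit = (6883.4/86164) × 360° = 28.76°.
Equatorial spacing = 28.76 × 111.2 km/° = 3198 km.
At 36° latitude, spacing = 3198 × cos(36°) = 2587 km.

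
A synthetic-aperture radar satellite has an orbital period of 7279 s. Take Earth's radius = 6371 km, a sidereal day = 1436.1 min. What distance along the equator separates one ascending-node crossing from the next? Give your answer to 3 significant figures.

During one orbit Earth rotates (7279.0 / 86166) × 360° = 30.41°.
At the equator that is 30.41° × (2π·6371/360) km/° = 30.41 × 111.2 = 3382 km.

3380 km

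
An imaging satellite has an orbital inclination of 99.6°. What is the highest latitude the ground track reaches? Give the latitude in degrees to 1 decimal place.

80.4°

Retrograde orbit: the ground track reaches ±(180° − i) = ±(180 − 99.6) = ±80.4°.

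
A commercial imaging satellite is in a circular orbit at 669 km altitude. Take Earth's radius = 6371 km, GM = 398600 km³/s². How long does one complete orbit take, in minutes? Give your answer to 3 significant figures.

98.0 min

Semi-major axis a = 6371 + 669 = 7040 km. Period T = 2π√(a³/μ) = 2π√(7040³/398600) = 5878.5 s = 97.98 min.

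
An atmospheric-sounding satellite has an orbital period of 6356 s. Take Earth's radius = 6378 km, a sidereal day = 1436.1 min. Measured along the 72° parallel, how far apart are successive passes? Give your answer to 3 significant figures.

913 km

Node shift per orbit = (6356.0/86166) × 360° = 26.56°.
Equatorial spacing = 26.56 × 111.3 km/° = 2956 km.
At 72° latitude, spacing = 2956 × cos(72°) = 913 km.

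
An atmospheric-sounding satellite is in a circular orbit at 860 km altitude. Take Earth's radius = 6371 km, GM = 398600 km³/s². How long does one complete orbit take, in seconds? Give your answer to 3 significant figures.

6120 seconds

Semi-major axis a = 6371 + 860 = 7231 km. Period T = 2π√(a³/μ) = 2π√(7231³/398600) = 6119.4 s = 101.99 min.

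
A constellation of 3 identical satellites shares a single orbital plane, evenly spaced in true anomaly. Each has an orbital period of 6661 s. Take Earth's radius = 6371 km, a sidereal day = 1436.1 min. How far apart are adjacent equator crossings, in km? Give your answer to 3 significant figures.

Single-satellite node shift = (6661.0/86166) × 360° = 27.83°.
With 3 satellites evenly phased, successive equator crossings are 27.83/3 = 9.277° apart.
That is 9.277 × 111.2 = 1032 km at the equator.

1030 km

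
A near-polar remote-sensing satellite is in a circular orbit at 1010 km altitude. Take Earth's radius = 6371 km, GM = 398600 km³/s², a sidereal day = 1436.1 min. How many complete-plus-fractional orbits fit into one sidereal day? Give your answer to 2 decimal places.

13.65

Semi-major axis a = 6371 + 1010 = 7381 km. Period T = 2π√(a³/μ) = 2π√(7381³/398600) = 6310.8 s = 105.18 min.
Orbits per sidereal day = 86166 / 6310.8 = 13.654.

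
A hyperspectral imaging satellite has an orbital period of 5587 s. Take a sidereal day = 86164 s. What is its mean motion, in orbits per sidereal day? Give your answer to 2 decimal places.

15.42

Orbits per sidereal day = 86164 / 5587.0 = 15.422.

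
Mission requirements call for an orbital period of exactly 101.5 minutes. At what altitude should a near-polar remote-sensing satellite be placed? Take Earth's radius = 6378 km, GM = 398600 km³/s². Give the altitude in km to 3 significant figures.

T = 101.5 min = 6090.0 s.
From T = 2π√(a³/μ): a = (μ T²/4π²)^(1/3) = (398600 × 6090.0² / 4π²)^(1/3) = 7208 km.
Altitude h = a − R = 7208 − 6378 = 830 km.

830 km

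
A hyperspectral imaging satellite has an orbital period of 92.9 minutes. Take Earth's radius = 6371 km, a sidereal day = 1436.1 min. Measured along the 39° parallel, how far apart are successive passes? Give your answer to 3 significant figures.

2010 km

T = 92.9 min = 5574.0 s.
Node shift per orbit = (5574.0/86166) × 360° = 23.29°.
Equatorial spacing = 23.29 × 111.2 km/° = 2590 km.
At 39° latitude, spacing = 2590 × cos(39°) = 2012 km.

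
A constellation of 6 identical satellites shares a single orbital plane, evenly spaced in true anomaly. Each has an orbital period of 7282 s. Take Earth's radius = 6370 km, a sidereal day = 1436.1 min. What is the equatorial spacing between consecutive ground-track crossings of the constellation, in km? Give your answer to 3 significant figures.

Single-satellite node shift = (7282.0/86166) × 360° = 30.42°.
With 6 satellites evenly phased, successive equator crossings are 30.42/6 = 5.071° apart.
That is 5.071 × 111.2 = 564 km at the equator.

564 km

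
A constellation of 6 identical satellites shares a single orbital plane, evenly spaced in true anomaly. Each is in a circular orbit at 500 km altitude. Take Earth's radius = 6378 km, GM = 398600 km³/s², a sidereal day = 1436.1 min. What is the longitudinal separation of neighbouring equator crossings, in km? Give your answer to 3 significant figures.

440 km

Semi-major axis a = 6378 + 500 = 6878 km. Period T = 2π√(a³/μ) = 2π√(6878³/398600) = 5676.8 s = 94.61 min.
Single-satellite node shift = (5676.8/86166) × 360° = 23.72°.
With 6 satellites evenly phased, successive equator crossings are 23.72/6 = 3.953° apart.
That is 3.953 × 111.3 = 440 km at the equator.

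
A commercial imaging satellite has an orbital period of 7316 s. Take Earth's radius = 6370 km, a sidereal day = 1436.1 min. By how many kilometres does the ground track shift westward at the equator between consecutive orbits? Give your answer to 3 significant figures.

3400 km

During one orbit Earth rotates (7316.0 / 86166) × 360° = 30.57°.
At the equator that is 30.57° × (2π·6370/360) km/° = 30.57 × 111.2 = 3398 km.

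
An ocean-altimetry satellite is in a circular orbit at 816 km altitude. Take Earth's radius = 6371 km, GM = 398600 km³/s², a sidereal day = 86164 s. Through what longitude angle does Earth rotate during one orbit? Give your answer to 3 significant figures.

25.3°

Semi-major axis a = 6371 + 816 = 7187 km. Period T = 2π√(a³/μ) = 2π√(7187³/398600) = 6063.6 s = 101.06 min.
During one orbit Earth rotates (6063.6 / 86164) × 360° = 25.33°.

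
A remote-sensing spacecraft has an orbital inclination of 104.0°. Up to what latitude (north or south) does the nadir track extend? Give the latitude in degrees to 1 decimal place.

76.0°

Retrograde orbit: the ground track reaches ±(180° − i) = ±(180 − 104.0) = ±76.0°.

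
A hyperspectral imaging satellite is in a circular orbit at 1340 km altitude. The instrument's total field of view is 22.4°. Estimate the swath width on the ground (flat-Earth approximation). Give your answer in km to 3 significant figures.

531 km

Half-angle = 22.4°/2 = 11.2°.
Swath width ≈ 2h·tan(θ/2) = 2 × 1340 × tan(11.2°) = 530.7 km.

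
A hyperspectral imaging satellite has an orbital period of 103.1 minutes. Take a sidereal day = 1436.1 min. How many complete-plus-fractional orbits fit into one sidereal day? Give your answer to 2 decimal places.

T = 103.1 min = 6186.0 s.
Orbits per sidereal day = 86166 / 6186.0 = 13.929.

13.93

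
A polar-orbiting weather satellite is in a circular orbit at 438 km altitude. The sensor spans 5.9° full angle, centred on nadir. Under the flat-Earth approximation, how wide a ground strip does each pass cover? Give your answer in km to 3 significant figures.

Half-angle = 5.9°/2 = 2.95°.
Swath width ≈ 2h·tan(θ/2) = 2 × 438 × tan(2.95°) = 45.1 km.

45.1 km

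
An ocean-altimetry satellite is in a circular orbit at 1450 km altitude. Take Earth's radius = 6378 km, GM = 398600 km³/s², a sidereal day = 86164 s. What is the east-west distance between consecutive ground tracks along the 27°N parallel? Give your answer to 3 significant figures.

2860 km

Semi-major axis a = 6378 + 1450 = 7828 km. Period T = 2π√(a³/μ) = 2π√(7828³/398600) = 6892.7 s = 114.88 min.
Node shift per orbit = (6892.7/86164) × 360° = 28.80°.
Equatorial spacing = 28.80 × 111.3 km/° = 3206 km.
At 27° latitude, spacing = 3206 × cos(27°) = 2856 km.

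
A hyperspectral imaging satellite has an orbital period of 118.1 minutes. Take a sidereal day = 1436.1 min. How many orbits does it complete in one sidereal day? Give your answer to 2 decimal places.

T = 118.1 min = 7086.0 s.
Orbits per sidereal day = 86166 / 7086.0 = 12.160.

12.16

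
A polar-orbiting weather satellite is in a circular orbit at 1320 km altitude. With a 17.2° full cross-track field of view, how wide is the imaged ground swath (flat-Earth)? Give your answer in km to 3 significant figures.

399 km

Half-angle = 17.2°/2 = 8.6°.
Swath width ≈ 2h·tan(θ/2) = 2 × 1320 × tan(8.6°) = 399.3 km.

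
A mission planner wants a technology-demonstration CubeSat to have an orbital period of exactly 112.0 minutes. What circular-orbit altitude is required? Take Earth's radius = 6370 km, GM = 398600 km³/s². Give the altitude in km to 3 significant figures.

1330 km

T = 112.0 min = 6720.0 s.
From T = 2π√(a³/μ): a = (μ T²/4π²)^(1/3) = (398600 × 6720.0² / 4π²)^(1/3) = 7697 km.
Altitude h = a − R = 7697 − 6370 = 1327 km.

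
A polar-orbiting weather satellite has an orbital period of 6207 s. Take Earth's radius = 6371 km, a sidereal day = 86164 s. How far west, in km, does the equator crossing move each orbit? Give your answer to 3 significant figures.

During one orbit Earth rotates (6207.0 / 86164) × 360° = 25.93°.
At the equator that is 25.93° × (2π·6371/360) km/° = 25.93 × 111.2 = 2884 km.

2880 km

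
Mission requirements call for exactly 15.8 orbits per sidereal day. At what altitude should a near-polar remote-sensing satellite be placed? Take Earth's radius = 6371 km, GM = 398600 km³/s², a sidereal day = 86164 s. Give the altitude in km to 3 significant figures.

Required period T = 86164 / 15.8 = 5453.4 s.
From T = 2π√(a³/μ): a = (μ T²/4π²)^(1/3) = (398600 × 5453.4² / 4π²)^(1/3) = 6696 km.
Altitude h = a − R = 6696 − 6371 = 325 km.

325 km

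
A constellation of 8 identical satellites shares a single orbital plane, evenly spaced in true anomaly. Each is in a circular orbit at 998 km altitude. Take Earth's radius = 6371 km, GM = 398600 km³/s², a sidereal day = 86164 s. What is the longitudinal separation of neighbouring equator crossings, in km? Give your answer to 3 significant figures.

366 km

Semi-major axis a = 6371 + 998 = 7369 km. Period T = 2π√(a³/μ) = 2π√(7369³/398600) = 6295.4 s = 104.92 min.
Single-satellite node shift = (6295.4/86164) × 360° = 26.30°.
With 8 satellites evenly phased, successive equator crossings are 26.30/8 = 3.288° apart.
That is 3.288 × 111.2 = 366 km at the equator.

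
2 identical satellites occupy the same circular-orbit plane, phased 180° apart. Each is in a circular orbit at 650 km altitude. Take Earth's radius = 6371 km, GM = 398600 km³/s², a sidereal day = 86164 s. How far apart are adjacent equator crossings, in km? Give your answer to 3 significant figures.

1360 km

Semi-major axis a = 6371 + 650 = 7021 km. Period T = 2π√(a³/μ) = 2π√(7021³/398600) = 5854.8 s = 97.58 min.
Single-satellite node shift = (5854.8/86164) × 360° = 24.46°.
With 2 satellites evenly phased, successive equator crossings are 24.46/2 = 12.231° apart.
That is 12.231 × 111.2 = 1360 km at the equator.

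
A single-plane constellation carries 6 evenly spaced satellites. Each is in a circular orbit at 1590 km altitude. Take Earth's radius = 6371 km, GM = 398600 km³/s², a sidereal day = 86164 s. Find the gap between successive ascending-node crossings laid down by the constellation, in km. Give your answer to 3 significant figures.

Semi-major axis a = 6371 + 1590 = 7961 km. Period T = 2π√(a³/μ) = 2π√(7961³/398600) = 7069.1 s = 117.82 min.
Single-satellite node shift = (7069.1/86164) × 360° = 29.54°.
With 6 satellites evenly phased, successive equator crossings are 29.54/6 = 4.923° apart.
That is 4.923 × 111.2 = 547 km at the equator.

547 km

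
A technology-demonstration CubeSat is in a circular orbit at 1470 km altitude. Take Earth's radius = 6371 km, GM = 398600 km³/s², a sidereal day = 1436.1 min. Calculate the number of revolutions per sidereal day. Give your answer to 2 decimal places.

Semi-major axis a = 6371 + 1470 = 7841 km. Period T = 2π√(a³/μ) = 2π√(7841³/398600) = 6909.8 s = 115.16 min.
Orbits per sidereal day = 86166 / 6909.8 = 12.470.

12.47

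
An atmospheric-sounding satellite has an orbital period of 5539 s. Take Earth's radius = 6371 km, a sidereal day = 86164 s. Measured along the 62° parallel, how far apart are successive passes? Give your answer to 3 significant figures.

Node shift per orbit = (5539.0/86164) × 360° = 23.14°.
Equatorial spacing = 23.14 × 111.2 km/° = 2573 km.
At 62° latitude, spacing = 2573 × cos(62°) = 1208 km.

1210 km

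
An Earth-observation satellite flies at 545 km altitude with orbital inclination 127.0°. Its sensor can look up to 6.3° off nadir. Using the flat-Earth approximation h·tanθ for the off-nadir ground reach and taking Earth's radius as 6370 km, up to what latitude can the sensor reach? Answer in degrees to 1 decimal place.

53.5°

Retrograde orbit: the ground track reaches ±(180° − i) = ±(180 − 127.0) = ±53.0°.
Sensor half-swath on the ground ≈ 545·tan(6.3°) = 60 km = 0.54° of latitude.
Maximum observable latitude ≈ 53.0 + 0.54 = 53.5°.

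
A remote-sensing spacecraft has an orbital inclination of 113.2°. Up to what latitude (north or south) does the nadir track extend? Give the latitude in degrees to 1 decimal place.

66.8°

Retrograde orbit: the ground track reaches ±(180° − i) = ±(180 − 113.2) = ±66.8°.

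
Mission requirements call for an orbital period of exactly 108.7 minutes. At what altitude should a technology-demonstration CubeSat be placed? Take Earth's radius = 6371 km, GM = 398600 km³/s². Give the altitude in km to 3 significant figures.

1170 km

T = 108.7 min = 6522.0 s.
From T = 2π√(a³/μ): a = (μ T²/4π²)^(1/3) = (398600 × 6522.0² / 4π²)^(1/3) = 7545 km.
Altitude h = a − R = 7545 − 6371 = 1174 km.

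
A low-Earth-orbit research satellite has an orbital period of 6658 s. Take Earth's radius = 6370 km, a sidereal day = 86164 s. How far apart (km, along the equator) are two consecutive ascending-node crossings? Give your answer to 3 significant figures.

3090 km

During one orbit Earth rotates (6658.0 / 86164) × 360° = 27.82°.
At the equator that is 27.82° × (2π·6370/360) km/° = 27.82 × 111.2 = 3093 km.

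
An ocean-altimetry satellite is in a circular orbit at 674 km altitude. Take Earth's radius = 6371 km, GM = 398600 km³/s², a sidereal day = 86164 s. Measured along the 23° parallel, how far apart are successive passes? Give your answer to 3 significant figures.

Semi-major axis a = 6371 + 674 = 7045 km. Period T = 2π√(a³/μ) = 2π√(7045³/398600) = 5884.8 s = 98.08 min.
Node shift per orbit = (5884.8/86164) × 360° = 24.59°.
Equatorial spacing = 24.59 × 111.2 km/° = 2734 km.
At 23° latitude, spacing = 2734 × cos(23°) = 2517 km.

2520 km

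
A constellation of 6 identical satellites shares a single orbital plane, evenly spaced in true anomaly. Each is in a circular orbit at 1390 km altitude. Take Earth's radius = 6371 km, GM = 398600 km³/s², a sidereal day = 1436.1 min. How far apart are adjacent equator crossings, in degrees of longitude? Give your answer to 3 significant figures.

4.74°

Semi-major axis a = 6371 + 1390 = 7761 km. Period T = 2π√(a³/μ) = 2π√(7761³/398600) = 6804.4 s = 113.41 min.
Single-satellite node shift = (6804.4/86166) × 360° = 28.43°.
With 6 satellites evenly phased, successive equator crossings are 28.43/6 = 4.738° apart.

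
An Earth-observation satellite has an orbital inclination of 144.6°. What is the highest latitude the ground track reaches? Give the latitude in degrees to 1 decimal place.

35.4°

Retrograde orbit: the ground track reaches ±(180° − i) = ±(180 − 144.6) = ±35.4°.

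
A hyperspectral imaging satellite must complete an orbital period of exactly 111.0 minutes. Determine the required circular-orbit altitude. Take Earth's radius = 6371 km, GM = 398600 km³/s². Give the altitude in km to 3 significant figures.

T = 111.0 min = 6660.0 s.
From T = 2π√(a³/μ): a = (μ T²/4π²)^(1/3) = (398600 × 6660.0² / 4π²)^(1/3) = 7651 km.
Altitude h = a − R = 7651 − 6371 = 1280 km.

1280 km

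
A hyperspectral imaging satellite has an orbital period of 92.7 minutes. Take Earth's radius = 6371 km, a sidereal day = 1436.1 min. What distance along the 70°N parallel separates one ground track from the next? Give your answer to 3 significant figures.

T = 92.7 min = 5562.0 s.
Node shift per orbit = (5562.0/86166) × 360° = 23.24°.
Equatorial spacing = 23.24 × 111.2 km/° = 2584 km.
At 70° latitude, spacing = 2584 × cos(70°) = 884 km.

884 km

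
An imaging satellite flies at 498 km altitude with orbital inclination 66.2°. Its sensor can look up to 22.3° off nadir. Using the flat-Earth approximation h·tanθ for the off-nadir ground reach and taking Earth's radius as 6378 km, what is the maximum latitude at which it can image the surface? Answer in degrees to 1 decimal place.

68.0°

For a prograde orbit the ground track reaches latitude ±i = ±66.2°.
Sensor half-swath on the ground ≈ 498·tan(22.3°) = 204 km = 1.83° of latitude.
Maximum observable latitude ≈ 66.2 + 1.83 = 68.0°.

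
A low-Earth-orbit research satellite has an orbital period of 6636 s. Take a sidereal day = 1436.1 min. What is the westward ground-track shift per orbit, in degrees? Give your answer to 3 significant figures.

During one orbit Earth rotates (6636.0 / 86166) × 360° = 27.73°.

27.7°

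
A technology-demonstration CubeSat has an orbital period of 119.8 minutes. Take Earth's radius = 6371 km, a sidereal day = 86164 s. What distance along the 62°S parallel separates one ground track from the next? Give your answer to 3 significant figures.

1570 km

T = 119.8 min = 7188.0 s.
Node shift per orbit = (7188.0/86164) × 360° = 30.03°.
Equatorial spacing = 30.03 × 111.2 km/° = 3339 km.
At 62° latitude, spacing = 3339 × cos(62°) = 1568 km.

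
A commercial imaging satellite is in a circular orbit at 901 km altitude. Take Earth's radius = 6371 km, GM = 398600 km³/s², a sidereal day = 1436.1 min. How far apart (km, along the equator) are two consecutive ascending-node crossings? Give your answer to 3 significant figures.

Semi-major axis a = 6371 + 901 = 7272 km. Period T = 2π√(a³/μ) = 2π√(7272³/398600) = 6171.5 s = 102.86 min.
During one orbit Earth rotates (6171.5 / 86166) × 360° = 25.78°.
At the equator that is 25.78° × (2π·6371/360) km/° = 25.78 × 111.2 = 2867 km.

2870 km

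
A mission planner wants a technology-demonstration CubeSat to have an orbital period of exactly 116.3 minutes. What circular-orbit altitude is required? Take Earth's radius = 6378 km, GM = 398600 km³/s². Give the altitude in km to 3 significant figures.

T = 116.3 min = 6978.0 s.
From T = 2π√(a³/μ): a = (μ T²/4π²)^(1/3) = (398600 × 6978.0² / 4π²)^(1/3) = 7892 km.
Altitude h = a − R = 7892 − 6378 = 1514 km.

1510 km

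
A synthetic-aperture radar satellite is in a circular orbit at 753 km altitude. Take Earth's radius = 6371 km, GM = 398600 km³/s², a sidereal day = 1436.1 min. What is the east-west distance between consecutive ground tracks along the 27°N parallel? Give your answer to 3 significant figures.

Semi-major axis a = 6371 + 753 = 7124 km. Period T = 2π√(a³/μ) = 2π√(7124³/398600) = 5984.1 s = 99.73 min.
Node shift per orbit = (5984.1/86166) × 360° = 25.00°.
Equatorial spacing = 25.00 × 111.2 km/° = 2780 km.
At 27° latitude, spacing = 2780 × cos(27°) = 2477 km.

2480 km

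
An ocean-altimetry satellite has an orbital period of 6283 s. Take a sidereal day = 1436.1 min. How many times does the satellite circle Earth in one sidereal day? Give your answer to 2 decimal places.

13.71

Orbits per sidereal day = 86166 / 6283.0 = 13.714.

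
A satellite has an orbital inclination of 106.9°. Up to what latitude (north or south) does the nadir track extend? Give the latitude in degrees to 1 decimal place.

Retrograde orbit: the ground track reaches ±(180° − i) = ±(180 − 106.9) = ±73.1°.

73.1°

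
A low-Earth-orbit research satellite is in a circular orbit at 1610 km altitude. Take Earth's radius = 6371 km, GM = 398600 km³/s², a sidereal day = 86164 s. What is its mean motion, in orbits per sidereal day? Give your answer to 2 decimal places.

Semi-major axis a = 6371 + 1610 = 7981 km. Period T = 2π√(a³/μ) = 2π√(7981³/398600) = 7095.7 s = 118.26 min.
Orbits per sidereal day = 86164 / 7095.7 = 12.143.

12.14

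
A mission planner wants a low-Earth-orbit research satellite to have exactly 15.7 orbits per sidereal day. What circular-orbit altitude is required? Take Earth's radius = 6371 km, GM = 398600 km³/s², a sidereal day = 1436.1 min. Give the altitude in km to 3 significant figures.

Required period T = 86166 / 15.7 = 5488.3 s.
From T = 2π√(a³/μ): a = (μ T²/4π²)^(1/3) = (398600 × 5488.3² / 4π²)^(1/3) = 6725 km.
Altitude h = a − R = 6725 − 6371 = 354 km.

354 km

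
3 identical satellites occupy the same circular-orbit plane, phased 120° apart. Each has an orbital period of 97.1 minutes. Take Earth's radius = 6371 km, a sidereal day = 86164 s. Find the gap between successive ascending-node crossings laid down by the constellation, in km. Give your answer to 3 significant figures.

T = 97.1 min = 5826.0 s.
Single-satellite node shift = (5826.0/86164) × 360° = 24.34°.
With 3 satellites evenly phased, successive equator crossings are 24.34/3 = 8.114° apart.
That is 8.114 × 111.2 = 902 km at the equator.

902 km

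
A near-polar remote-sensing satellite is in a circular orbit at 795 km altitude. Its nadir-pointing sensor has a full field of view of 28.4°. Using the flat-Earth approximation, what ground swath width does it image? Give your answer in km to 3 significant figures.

402 km

Half-angle = 28.4°/2 = 14.2°.
Swath width ≈ 2h·tan(θ/2) = 2 × 795 × tan(14.2°) = 402.3 km.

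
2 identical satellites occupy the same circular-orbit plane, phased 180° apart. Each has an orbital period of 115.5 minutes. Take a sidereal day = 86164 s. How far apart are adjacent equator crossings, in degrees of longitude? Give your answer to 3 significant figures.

14.5°

T = 115.5 min = 6930.0 s.
Single-satellite node shift = (6930.0/86164) × 360° = 28.95°.
With 2 satellites evenly phased, successive equator crossings are 28.95/2 = 14.477° apart.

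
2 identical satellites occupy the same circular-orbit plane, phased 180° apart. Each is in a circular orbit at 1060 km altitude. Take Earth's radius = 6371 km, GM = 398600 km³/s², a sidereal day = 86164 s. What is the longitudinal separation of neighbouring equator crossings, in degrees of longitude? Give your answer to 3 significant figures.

Semi-major axis a = 6371 + 1060 = 7431 km. Period T = 2π√(a³/μ) = 2π√(7431³/398600) = 6375.0 s = 106.25 min.
Single-satellite node shift = (6375.0/86164) × 360° = 26.64°.
With 2 satellites evenly phased, successive equator crossings are 26.64/2 = 13.318° apart.

13.3°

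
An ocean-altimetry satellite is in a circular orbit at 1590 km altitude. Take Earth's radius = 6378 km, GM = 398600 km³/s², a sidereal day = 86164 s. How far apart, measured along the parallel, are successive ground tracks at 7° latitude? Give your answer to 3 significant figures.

3270 km

Semi-major axis a = 6378 + 1590 = 7968 km. Period T = 2π√(a³/μ) = 2π√(7968³/398600) = 7078.4 s = 117.97 min.
Node shift per orbit = (7078.4/86164) × 360° = 29.57°.
Equatorial spacing = 29.57 × 111.3 km/° = 3292 km.
At 7° latitude, spacing = 3292 × cos(7°) = 3268 km.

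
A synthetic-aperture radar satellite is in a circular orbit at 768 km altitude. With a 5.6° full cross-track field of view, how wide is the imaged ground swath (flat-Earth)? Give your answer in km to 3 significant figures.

75.1 km

Half-angle = 5.6°/2 = 2.8°.
Swath width ≈ 2h·tan(θ/2) = 2 × 768 × tan(2.8°) = 75.1 km.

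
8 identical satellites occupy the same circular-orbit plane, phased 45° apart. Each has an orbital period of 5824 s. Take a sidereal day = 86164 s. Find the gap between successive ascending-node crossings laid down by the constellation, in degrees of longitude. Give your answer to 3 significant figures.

Single-satellite node shift = (5824.0/86164) × 360° = 24.33°.
With 8 satellites evenly phased, successive equator crossings are 24.33/8 = 3.042° apart.

3.04°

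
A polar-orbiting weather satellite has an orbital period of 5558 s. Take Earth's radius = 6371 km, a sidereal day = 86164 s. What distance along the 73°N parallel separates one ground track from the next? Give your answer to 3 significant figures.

Node shift per orbit = (5558.0/86164) × 360° = 23.22°.
Equatorial spacing = 23.22 × 111.2 km/° = 2582 km.
At 73° latitude, spacing = 2582 × cos(73°) = 755 km.

755 km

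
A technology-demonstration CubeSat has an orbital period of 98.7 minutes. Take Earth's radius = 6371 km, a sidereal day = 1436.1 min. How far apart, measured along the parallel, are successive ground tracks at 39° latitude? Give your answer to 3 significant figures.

T = 98.7 min = 5922.0 s.
Node shift per orbit = (5922.0/86166) × 360° = 24.74°.
Equatorial spacing = 24.74 × 111.2 km/° = 2751 km.
At 39° latitude, spacing = 2751 × cos(39°) = 2138 km.

2140 km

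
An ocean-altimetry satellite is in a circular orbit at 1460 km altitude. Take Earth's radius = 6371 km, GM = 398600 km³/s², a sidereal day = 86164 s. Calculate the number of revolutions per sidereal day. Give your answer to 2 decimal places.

Semi-major axis a = 6371 + 1460 = 7831 km. Period T = 2π√(a³/μ) = 2π√(7831³/398600) = 6896.6 s = 114.94 min.
Orbits per sidereal day = 86164 / 6896.6 = 12.494.

12.49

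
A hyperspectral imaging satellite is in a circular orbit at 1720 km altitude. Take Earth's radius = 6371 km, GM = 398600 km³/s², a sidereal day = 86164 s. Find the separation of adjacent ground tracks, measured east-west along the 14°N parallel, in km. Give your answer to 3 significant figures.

3260 km

Semi-major axis a = 6371 + 1720 = 8091 km. Period T = 2π√(a³/μ) = 2π√(8091³/398600) = 7242.9 s = 120.72 min.
Node shift per orbit = (7242.9/86164) × 360° = 30.26°.
Equatorial spacing = 30.26 × 111.2 km/° = 3365 km.
At 14° latitude, spacing = 3365 × cos(14°) = 3265 km.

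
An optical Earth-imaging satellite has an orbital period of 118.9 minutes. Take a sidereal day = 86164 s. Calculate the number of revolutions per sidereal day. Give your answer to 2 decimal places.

T = 118.9 min = 7134.0 s.
Orbits per sidereal day = 86164 / 7134.0 = 12.078.

12.08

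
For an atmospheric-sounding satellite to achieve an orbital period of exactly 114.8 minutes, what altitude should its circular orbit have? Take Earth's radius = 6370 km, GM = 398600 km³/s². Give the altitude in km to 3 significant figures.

1450 km

T = 114.8 min = 6888.0 s.
From T = 2π√(a³/μ): a = (μ T²/4π²)^(1/3) = (398600 × 6888.0² / 4π²)^(1/3) = 7824 km.
Altitude h = a − R = 7824 − 6370 = 1454 km.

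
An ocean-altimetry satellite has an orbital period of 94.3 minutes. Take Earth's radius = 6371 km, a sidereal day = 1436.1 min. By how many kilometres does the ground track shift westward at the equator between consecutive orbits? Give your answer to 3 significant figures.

2630 km

T = 94.3 min = 5658.0 s.
During one orbit Earth rotates (5658.0 / 86166) × 360° = 23.64°.
At the equator that is 23.64° × (2π·6371/360) km/° = 23.64 × 111.2 = 2629 km.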